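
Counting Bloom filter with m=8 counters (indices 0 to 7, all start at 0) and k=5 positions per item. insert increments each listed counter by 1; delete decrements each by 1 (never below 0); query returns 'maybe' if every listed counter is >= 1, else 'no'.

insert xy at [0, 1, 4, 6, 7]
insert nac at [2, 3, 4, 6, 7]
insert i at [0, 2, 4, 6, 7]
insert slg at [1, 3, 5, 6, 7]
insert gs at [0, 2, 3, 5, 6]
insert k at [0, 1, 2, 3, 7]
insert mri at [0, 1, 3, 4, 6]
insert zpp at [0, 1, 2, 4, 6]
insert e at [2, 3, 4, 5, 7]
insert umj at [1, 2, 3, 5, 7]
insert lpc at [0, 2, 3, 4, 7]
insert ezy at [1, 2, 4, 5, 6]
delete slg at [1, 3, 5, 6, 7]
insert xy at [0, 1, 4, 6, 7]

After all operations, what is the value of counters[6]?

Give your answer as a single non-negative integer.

Answer: 8

Derivation:
Step 1: insert xy at [0, 1, 4, 6, 7] -> counters=[1,1,0,0,1,0,1,1]
Step 2: insert nac at [2, 3, 4, 6, 7] -> counters=[1,1,1,1,2,0,2,2]
Step 3: insert i at [0, 2, 4, 6, 7] -> counters=[2,1,2,1,3,0,3,3]
Step 4: insert slg at [1, 3, 5, 6, 7] -> counters=[2,2,2,2,3,1,4,4]
Step 5: insert gs at [0, 2, 3, 5, 6] -> counters=[3,2,3,3,3,2,5,4]
Step 6: insert k at [0, 1, 2, 3, 7] -> counters=[4,3,4,4,3,2,5,5]
Step 7: insert mri at [0, 1, 3, 4, 6] -> counters=[5,4,4,5,4,2,6,5]
Step 8: insert zpp at [0, 1, 2, 4, 6] -> counters=[6,5,5,5,5,2,7,5]
Step 9: insert e at [2, 3, 4, 5, 7] -> counters=[6,5,6,6,6,3,7,6]
Step 10: insert umj at [1, 2, 3, 5, 7] -> counters=[6,6,7,7,6,4,7,7]
Step 11: insert lpc at [0, 2, 3, 4, 7] -> counters=[7,6,8,8,7,4,7,8]
Step 12: insert ezy at [1, 2, 4, 5, 6] -> counters=[7,7,9,8,8,5,8,8]
Step 13: delete slg at [1, 3, 5, 6, 7] -> counters=[7,6,9,7,8,4,7,7]
Step 14: insert xy at [0, 1, 4, 6, 7] -> counters=[8,7,9,7,9,4,8,8]
Final counters=[8,7,9,7,9,4,8,8] -> counters[6]=8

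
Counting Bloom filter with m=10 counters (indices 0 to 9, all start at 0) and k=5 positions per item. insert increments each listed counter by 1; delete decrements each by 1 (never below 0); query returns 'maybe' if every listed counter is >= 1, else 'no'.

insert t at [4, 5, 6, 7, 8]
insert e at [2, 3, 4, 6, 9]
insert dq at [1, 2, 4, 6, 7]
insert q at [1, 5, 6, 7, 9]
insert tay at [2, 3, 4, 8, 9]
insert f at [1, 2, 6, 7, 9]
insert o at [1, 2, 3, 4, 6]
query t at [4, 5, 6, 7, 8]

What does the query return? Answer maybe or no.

Answer: maybe

Derivation:
Step 1: insert t at [4, 5, 6, 7, 8] -> counters=[0,0,0,0,1,1,1,1,1,0]
Step 2: insert e at [2, 3, 4, 6, 9] -> counters=[0,0,1,1,2,1,2,1,1,1]
Step 3: insert dq at [1, 2, 4, 6, 7] -> counters=[0,1,2,1,3,1,3,2,1,1]
Step 4: insert q at [1, 5, 6, 7, 9] -> counters=[0,2,2,1,3,2,4,3,1,2]
Step 5: insert tay at [2, 3, 4, 8, 9] -> counters=[0,2,3,2,4,2,4,3,2,3]
Step 6: insert f at [1, 2, 6, 7, 9] -> counters=[0,3,4,2,4,2,5,4,2,4]
Step 7: insert o at [1, 2, 3, 4, 6] -> counters=[0,4,5,3,5,2,6,4,2,4]
Query t: check counters[4]=5 counters[5]=2 counters[6]=6 counters[7]=4 counters[8]=2 -> maybe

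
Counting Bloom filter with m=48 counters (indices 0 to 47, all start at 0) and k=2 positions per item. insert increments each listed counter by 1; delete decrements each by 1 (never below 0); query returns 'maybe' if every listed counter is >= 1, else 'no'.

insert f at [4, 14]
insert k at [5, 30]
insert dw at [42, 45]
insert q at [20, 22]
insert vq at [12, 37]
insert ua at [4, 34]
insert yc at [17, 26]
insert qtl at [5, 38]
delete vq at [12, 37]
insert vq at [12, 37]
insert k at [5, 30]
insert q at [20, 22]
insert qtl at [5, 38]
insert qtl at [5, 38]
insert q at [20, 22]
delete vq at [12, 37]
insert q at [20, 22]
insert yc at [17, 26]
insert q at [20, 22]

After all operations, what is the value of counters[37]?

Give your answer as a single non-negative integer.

Step 1: insert f at [4, 14] -> counters=[0,0,0,0,1,0,0,0,0,0,0,0,0,0,1,0,0,0,0,0,0,0,0,0,0,0,0,0,0,0,0,0,0,0,0,0,0,0,0,0,0,0,0,0,0,0,0,0]
Step 2: insert k at [5, 30] -> counters=[0,0,0,0,1,1,0,0,0,0,0,0,0,0,1,0,0,0,0,0,0,0,0,0,0,0,0,0,0,0,1,0,0,0,0,0,0,0,0,0,0,0,0,0,0,0,0,0]
Step 3: insert dw at [42, 45] -> counters=[0,0,0,0,1,1,0,0,0,0,0,0,0,0,1,0,0,0,0,0,0,0,0,0,0,0,0,0,0,0,1,0,0,0,0,0,0,0,0,0,0,0,1,0,0,1,0,0]
Step 4: insert q at [20, 22] -> counters=[0,0,0,0,1,1,0,0,0,0,0,0,0,0,1,0,0,0,0,0,1,0,1,0,0,0,0,0,0,0,1,0,0,0,0,0,0,0,0,0,0,0,1,0,0,1,0,0]
Step 5: insert vq at [12, 37] -> counters=[0,0,0,0,1,1,0,0,0,0,0,0,1,0,1,0,0,0,0,0,1,0,1,0,0,0,0,0,0,0,1,0,0,0,0,0,0,1,0,0,0,0,1,0,0,1,0,0]
Step 6: insert ua at [4, 34] -> counters=[0,0,0,0,2,1,0,0,0,0,0,0,1,0,1,0,0,0,0,0,1,0,1,0,0,0,0,0,0,0,1,0,0,0,1,0,0,1,0,0,0,0,1,0,0,1,0,0]
Step 7: insert yc at [17, 26] -> counters=[0,0,0,0,2,1,0,0,0,0,0,0,1,0,1,0,0,1,0,0,1,0,1,0,0,0,1,0,0,0,1,0,0,0,1,0,0,1,0,0,0,0,1,0,0,1,0,0]
Step 8: insert qtl at [5, 38] -> counters=[0,0,0,0,2,2,0,0,0,0,0,0,1,0,1,0,0,1,0,0,1,0,1,0,0,0,1,0,0,0,1,0,0,0,1,0,0,1,1,0,0,0,1,0,0,1,0,0]
Step 9: delete vq at [12, 37] -> counters=[0,0,0,0,2,2,0,0,0,0,0,0,0,0,1,0,0,1,0,0,1,0,1,0,0,0,1,0,0,0,1,0,0,0,1,0,0,0,1,0,0,0,1,0,0,1,0,0]
Step 10: insert vq at [12, 37] -> counters=[0,0,0,0,2,2,0,0,0,0,0,0,1,0,1,0,0,1,0,0,1,0,1,0,0,0,1,0,0,0,1,0,0,0,1,0,0,1,1,0,0,0,1,0,0,1,0,0]
Step 11: insert k at [5, 30] -> counters=[0,0,0,0,2,3,0,0,0,0,0,0,1,0,1,0,0,1,0,0,1,0,1,0,0,0,1,0,0,0,2,0,0,0,1,0,0,1,1,0,0,0,1,0,0,1,0,0]
Step 12: insert q at [20, 22] -> counters=[0,0,0,0,2,3,0,0,0,0,0,0,1,0,1,0,0,1,0,0,2,0,2,0,0,0,1,0,0,0,2,0,0,0,1,0,0,1,1,0,0,0,1,0,0,1,0,0]
Step 13: insert qtl at [5, 38] -> counters=[0,0,0,0,2,4,0,0,0,0,0,0,1,0,1,0,0,1,0,0,2,0,2,0,0,0,1,0,0,0,2,0,0,0,1,0,0,1,2,0,0,0,1,0,0,1,0,0]
Step 14: insert qtl at [5, 38] -> counters=[0,0,0,0,2,5,0,0,0,0,0,0,1,0,1,0,0,1,0,0,2,0,2,0,0,0,1,0,0,0,2,0,0,0,1,0,0,1,3,0,0,0,1,0,0,1,0,0]
Step 15: insert q at [20, 22] -> counters=[0,0,0,0,2,5,0,0,0,0,0,0,1,0,1,0,0,1,0,0,3,0,3,0,0,0,1,0,0,0,2,0,0,0,1,0,0,1,3,0,0,0,1,0,0,1,0,0]
Step 16: delete vq at [12, 37] -> counters=[0,0,0,0,2,5,0,0,0,0,0,0,0,0,1,0,0,1,0,0,3,0,3,0,0,0,1,0,0,0,2,0,0,0,1,0,0,0,3,0,0,0,1,0,0,1,0,0]
Step 17: insert q at [20, 22] -> counters=[0,0,0,0,2,5,0,0,0,0,0,0,0,0,1,0,0,1,0,0,4,0,4,0,0,0,1,0,0,0,2,0,0,0,1,0,0,0,3,0,0,0,1,0,0,1,0,0]
Step 18: insert yc at [17, 26] -> counters=[0,0,0,0,2,5,0,0,0,0,0,0,0,0,1,0,0,2,0,0,4,0,4,0,0,0,2,0,0,0,2,0,0,0,1,0,0,0,3,0,0,0,1,0,0,1,0,0]
Step 19: insert q at [20, 22] -> counters=[0,0,0,0,2,5,0,0,0,0,0,0,0,0,1,0,0,2,0,0,5,0,5,0,0,0,2,0,0,0,2,0,0,0,1,0,0,0,3,0,0,0,1,0,0,1,0,0]
Final counters=[0,0,0,0,2,5,0,0,0,0,0,0,0,0,1,0,0,2,0,0,5,0,5,0,0,0,2,0,0,0,2,0,0,0,1,0,0,0,3,0,0,0,1,0,0,1,0,0] -> counters[37]=0

Answer: 0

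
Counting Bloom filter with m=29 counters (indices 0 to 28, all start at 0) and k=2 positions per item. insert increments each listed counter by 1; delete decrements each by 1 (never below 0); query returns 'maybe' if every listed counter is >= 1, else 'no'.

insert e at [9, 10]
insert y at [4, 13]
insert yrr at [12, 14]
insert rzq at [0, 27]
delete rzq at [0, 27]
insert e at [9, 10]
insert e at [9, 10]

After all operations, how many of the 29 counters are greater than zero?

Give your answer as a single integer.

Step 1: insert e at [9, 10] -> counters=[0,0,0,0,0,0,0,0,0,1,1,0,0,0,0,0,0,0,0,0,0,0,0,0,0,0,0,0,0]
Step 2: insert y at [4, 13] -> counters=[0,0,0,0,1,0,0,0,0,1,1,0,0,1,0,0,0,0,0,0,0,0,0,0,0,0,0,0,0]
Step 3: insert yrr at [12, 14] -> counters=[0,0,0,0,1,0,0,0,0,1,1,0,1,1,1,0,0,0,0,0,0,0,0,0,0,0,0,0,0]
Step 4: insert rzq at [0, 27] -> counters=[1,0,0,0,1,0,0,0,0,1,1,0,1,1,1,0,0,0,0,0,0,0,0,0,0,0,0,1,0]
Step 5: delete rzq at [0, 27] -> counters=[0,0,0,0,1,0,0,0,0,1,1,0,1,1,1,0,0,0,0,0,0,0,0,0,0,0,0,0,0]
Step 6: insert e at [9, 10] -> counters=[0,0,0,0,1,0,0,0,0,2,2,0,1,1,1,0,0,0,0,0,0,0,0,0,0,0,0,0,0]
Step 7: insert e at [9, 10] -> counters=[0,0,0,0,1,0,0,0,0,3,3,0,1,1,1,0,0,0,0,0,0,0,0,0,0,0,0,0,0]
Final counters=[0,0,0,0,1,0,0,0,0,3,3,0,1,1,1,0,0,0,0,0,0,0,0,0,0,0,0,0,0] -> 6 nonzero

Answer: 6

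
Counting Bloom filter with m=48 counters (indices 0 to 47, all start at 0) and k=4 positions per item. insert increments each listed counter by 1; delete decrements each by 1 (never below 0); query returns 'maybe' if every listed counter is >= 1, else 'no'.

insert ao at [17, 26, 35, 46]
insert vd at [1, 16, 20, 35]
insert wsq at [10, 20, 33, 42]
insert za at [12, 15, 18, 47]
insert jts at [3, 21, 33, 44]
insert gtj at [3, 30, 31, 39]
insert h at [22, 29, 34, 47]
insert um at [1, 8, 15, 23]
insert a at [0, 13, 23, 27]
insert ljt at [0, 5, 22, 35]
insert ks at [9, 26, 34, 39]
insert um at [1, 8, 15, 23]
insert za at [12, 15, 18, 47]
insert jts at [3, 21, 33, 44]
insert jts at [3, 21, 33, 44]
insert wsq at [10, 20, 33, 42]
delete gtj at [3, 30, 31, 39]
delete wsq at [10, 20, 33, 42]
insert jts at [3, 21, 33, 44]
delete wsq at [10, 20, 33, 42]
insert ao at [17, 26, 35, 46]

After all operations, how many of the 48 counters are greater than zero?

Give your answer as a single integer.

Answer: 26

Derivation:
Step 1: insert ao at [17, 26, 35, 46] -> counters=[0,0,0,0,0,0,0,0,0,0,0,0,0,0,0,0,0,1,0,0,0,0,0,0,0,0,1,0,0,0,0,0,0,0,0,1,0,0,0,0,0,0,0,0,0,0,1,0]
Step 2: insert vd at [1, 16, 20, 35] -> counters=[0,1,0,0,0,0,0,0,0,0,0,0,0,0,0,0,1,1,0,0,1,0,0,0,0,0,1,0,0,0,0,0,0,0,0,2,0,0,0,0,0,0,0,0,0,0,1,0]
Step 3: insert wsq at [10, 20, 33, 42] -> counters=[0,1,0,0,0,0,0,0,0,0,1,0,0,0,0,0,1,1,0,0,2,0,0,0,0,0,1,0,0,0,0,0,0,1,0,2,0,0,0,0,0,0,1,0,0,0,1,0]
Step 4: insert za at [12, 15, 18, 47] -> counters=[0,1,0,0,0,0,0,0,0,0,1,0,1,0,0,1,1,1,1,0,2,0,0,0,0,0,1,0,0,0,0,0,0,1,0,2,0,0,0,0,0,0,1,0,0,0,1,1]
Step 5: insert jts at [3, 21, 33, 44] -> counters=[0,1,0,1,0,0,0,0,0,0,1,0,1,0,0,1,1,1,1,0,2,1,0,0,0,0,1,0,0,0,0,0,0,2,0,2,0,0,0,0,0,0,1,0,1,0,1,1]
Step 6: insert gtj at [3, 30, 31, 39] -> counters=[0,1,0,2,0,0,0,0,0,0,1,0,1,0,0,1,1,1,1,0,2,1,0,0,0,0,1,0,0,0,1,1,0,2,0,2,0,0,0,1,0,0,1,0,1,0,1,1]
Step 7: insert h at [22, 29, 34, 47] -> counters=[0,1,0,2,0,0,0,0,0,0,1,0,1,0,0,1,1,1,1,0,2,1,1,0,0,0,1,0,0,1,1,1,0,2,1,2,0,0,0,1,0,0,1,0,1,0,1,2]
Step 8: insert um at [1, 8, 15, 23] -> counters=[0,2,0,2,0,0,0,0,1,0,1,0,1,0,0,2,1,1,1,0,2,1,1,1,0,0,1,0,0,1,1,1,0,2,1,2,0,0,0,1,0,0,1,0,1,0,1,2]
Step 9: insert a at [0, 13, 23, 27] -> counters=[1,2,0,2,0,0,0,0,1,0,1,0,1,1,0,2,1,1,1,0,2,1,1,2,0,0,1,1,0,1,1,1,0,2,1,2,0,0,0,1,0,0,1,0,1,0,1,2]
Step 10: insert ljt at [0, 5, 22, 35] -> counters=[2,2,0,2,0,1,0,0,1,0,1,0,1,1,0,2,1,1,1,0,2,1,2,2,0,0,1,1,0,1,1,1,0,2,1,3,0,0,0,1,0,0,1,0,1,0,1,2]
Step 11: insert ks at [9, 26, 34, 39] -> counters=[2,2,0,2,0,1,0,0,1,1,1,0,1,1,0,2,1,1,1,0,2,1,2,2,0,0,2,1,0,1,1,1,0,2,2,3,0,0,0,2,0,0,1,0,1,0,1,2]
Step 12: insert um at [1, 8, 15, 23] -> counters=[2,3,0,2,0,1,0,0,2,1,1,0,1,1,0,3,1,1,1,0,2,1,2,3,0,0,2,1,0,1,1,1,0,2,2,3,0,0,0,2,0,0,1,0,1,0,1,2]
Step 13: insert za at [12, 15, 18, 47] -> counters=[2,3,0,2,0,1,0,0,2,1,1,0,2,1,0,4,1,1,2,0,2,1,2,3,0,0,2,1,0,1,1,1,0,2,2,3,0,0,0,2,0,0,1,0,1,0,1,3]
Step 14: insert jts at [3, 21, 33, 44] -> counters=[2,3,0,3,0,1,0,0,2,1,1,0,2,1,0,4,1,1,2,0,2,2,2,3,0,0,2,1,0,1,1,1,0,3,2,3,0,0,0,2,0,0,1,0,2,0,1,3]
Step 15: insert jts at [3, 21, 33, 44] -> counters=[2,3,0,4,0,1,0,0,2,1,1,0,2,1,0,4,1,1,2,0,2,3,2,3,0,0,2,1,0,1,1,1,0,4,2,3,0,0,0,2,0,0,1,0,3,0,1,3]
Step 16: insert wsq at [10, 20, 33, 42] -> counters=[2,3,0,4,0,1,0,0,2,1,2,0,2,1,0,4,1,1,2,0,3,3,2,3,0,0,2,1,0,1,1,1,0,5,2,3,0,0,0,2,0,0,2,0,3,0,1,3]
Step 17: delete gtj at [3, 30, 31, 39] -> counters=[2,3,0,3,0,1,0,0,2,1,2,0,2,1,0,4,1,1,2,0,3,3,2,3,0,0,2,1,0,1,0,0,0,5,2,3,0,0,0,1,0,0,2,0,3,0,1,3]
Step 18: delete wsq at [10, 20, 33, 42] -> counters=[2,3,0,3,0,1,0,0,2,1,1,0,2,1,0,4,1,1,2,0,2,3,2,3,0,0,2,1,0,1,0,0,0,4,2,3,0,0,0,1,0,0,1,0,3,0,1,3]
Step 19: insert jts at [3, 21, 33, 44] -> counters=[2,3,0,4,0,1,0,0,2,1,1,0,2,1,0,4,1,1,2,0,2,4,2,3,0,0,2,1,0,1,0,0,0,5,2,3,0,0,0,1,0,0,1,0,4,0,1,3]
Step 20: delete wsq at [10, 20, 33, 42] -> counters=[2,3,0,4,0,1,0,0,2,1,0,0,2,1,0,4,1,1,2,0,1,4,2,3,0,0,2,1,0,1,0,0,0,4,2,3,0,0,0,1,0,0,0,0,4,0,1,3]
Step 21: insert ao at [17, 26, 35, 46] -> counters=[2,3,0,4,0,1,0,0,2,1,0,0,2,1,0,4,1,2,2,0,1,4,2,3,0,0,3,1,0,1,0,0,0,4,2,4,0,0,0,1,0,0,0,0,4,0,2,3]
Final counters=[2,3,0,4,0,1,0,0,2,1,0,0,2,1,0,4,1,2,2,0,1,4,2,3,0,0,3,1,0,1,0,0,0,4,2,4,0,0,0,1,0,0,0,0,4,0,2,3] -> 26 nonzero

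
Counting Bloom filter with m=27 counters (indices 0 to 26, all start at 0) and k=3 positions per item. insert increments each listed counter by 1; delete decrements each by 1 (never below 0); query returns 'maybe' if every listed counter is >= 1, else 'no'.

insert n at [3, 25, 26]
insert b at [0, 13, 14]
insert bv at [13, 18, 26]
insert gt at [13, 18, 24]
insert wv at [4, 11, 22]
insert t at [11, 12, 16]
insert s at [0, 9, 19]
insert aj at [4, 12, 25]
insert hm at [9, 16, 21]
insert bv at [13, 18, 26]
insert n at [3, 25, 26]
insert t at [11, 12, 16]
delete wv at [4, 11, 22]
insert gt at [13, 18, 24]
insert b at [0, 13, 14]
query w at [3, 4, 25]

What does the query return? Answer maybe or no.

Answer: maybe

Derivation:
Step 1: insert n at [3, 25, 26] -> counters=[0,0,0,1,0,0,0,0,0,0,0,0,0,0,0,0,0,0,0,0,0,0,0,0,0,1,1]
Step 2: insert b at [0, 13, 14] -> counters=[1,0,0,1,0,0,0,0,0,0,0,0,0,1,1,0,0,0,0,0,0,0,0,0,0,1,1]
Step 3: insert bv at [13, 18, 26] -> counters=[1,0,0,1,0,0,0,0,0,0,0,0,0,2,1,0,0,0,1,0,0,0,0,0,0,1,2]
Step 4: insert gt at [13, 18, 24] -> counters=[1,0,0,1,0,0,0,0,0,0,0,0,0,3,1,0,0,0,2,0,0,0,0,0,1,1,2]
Step 5: insert wv at [4, 11, 22] -> counters=[1,0,0,1,1,0,0,0,0,0,0,1,0,3,1,0,0,0,2,0,0,0,1,0,1,1,2]
Step 6: insert t at [11, 12, 16] -> counters=[1,0,0,1,1,0,0,0,0,0,0,2,1,3,1,0,1,0,2,0,0,0,1,0,1,1,2]
Step 7: insert s at [0, 9, 19] -> counters=[2,0,0,1,1,0,0,0,0,1,0,2,1,3,1,0,1,0,2,1,0,0,1,0,1,1,2]
Step 8: insert aj at [4, 12, 25] -> counters=[2,0,0,1,2,0,0,0,0,1,0,2,2,3,1,0,1,0,2,1,0,0,1,0,1,2,2]
Step 9: insert hm at [9, 16, 21] -> counters=[2,0,0,1,2,0,0,0,0,2,0,2,2,3,1,0,2,0,2,1,0,1,1,0,1,2,2]
Step 10: insert bv at [13, 18, 26] -> counters=[2,0,0,1,2,0,0,0,0,2,0,2,2,4,1,0,2,0,3,1,0,1,1,0,1,2,3]
Step 11: insert n at [3, 25, 26] -> counters=[2,0,0,2,2,0,0,0,0,2,0,2,2,4,1,0,2,0,3,1,0,1,1,0,1,3,4]
Step 12: insert t at [11, 12, 16] -> counters=[2,0,0,2,2,0,0,0,0,2,0,3,3,4,1,0,3,0,3,1,0,1,1,0,1,3,4]
Step 13: delete wv at [4, 11, 22] -> counters=[2,0,0,2,1,0,0,0,0,2,0,2,3,4,1,0,3,0,3,1,0,1,0,0,1,3,4]
Step 14: insert gt at [13, 18, 24] -> counters=[2,0,0,2,1,0,0,0,0,2,0,2,3,5,1,0,3,0,4,1,0,1,0,0,2,3,4]
Step 15: insert b at [0, 13, 14] -> counters=[3,0,0,2,1,0,0,0,0,2,0,2,3,6,2,0,3,0,4,1,0,1,0,0,2,3,4]
Query w: check counters[3]=2 counters[4]=1 counters[25]=3 -> maybe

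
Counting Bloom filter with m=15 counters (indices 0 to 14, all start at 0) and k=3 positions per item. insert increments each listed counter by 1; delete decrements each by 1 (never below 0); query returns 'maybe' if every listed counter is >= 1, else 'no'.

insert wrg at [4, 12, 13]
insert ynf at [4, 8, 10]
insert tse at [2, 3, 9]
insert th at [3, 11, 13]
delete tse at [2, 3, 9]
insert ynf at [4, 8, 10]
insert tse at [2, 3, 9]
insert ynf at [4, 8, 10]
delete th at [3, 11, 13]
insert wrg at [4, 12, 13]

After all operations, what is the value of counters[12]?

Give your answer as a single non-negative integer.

Step 1: insert wrg at [4, 12, 13] -> counters=[0,0,0,0,1,0,0,0,0,0,0,0,1,1,0]
Step 2: insert ynf at [4, 8, 10] -> counters=[0,0,0,0,2,0,0,0,1,0,1,0,1,1,0]
Step 3: insert tse at [2, 3, 9] -> counters=[0,0,1,1,2,0,0,0,1,1,1,0,1,1,0]
Step 4: insert th at [3, 11, 13] -> counters=[0,0,1,2,2,0,0,0,1,1,1,1,1,2,0]
Step 5: delete tse at [2, 3, 9] -> counters=[0,0,0,1,2,0,0,0,1,0,1,1,1,2,0]
Step 6: insert ynf at [4, 8, 10] -> counters=[0,0,0,1,3,0,0,0,2,0,2,1,1,2,0]
Step 7: insert tse at [2, 3, 9] -> counters=[0,0,1,2,3,0,0,0,2,1,2,1,1,2,0]
Step 8: insert ynf at [4, 8, 10] -> counters=[0,0,1,2,4,0,0,0,3,1,3,1,1,2,0]
Step 9: delete th at [3, 11, 13] -> counters=[0,0,1,1,4,0,0,0,3,1,3,0,1,1,0]
Step 10: insert wrg at [4, 12, 13] -> counters=[0,0,1,1,5,0,0,0,3,1,3,0,2,2,0]
Final counters=[0,0,1,1,5,0,0,0,3,1,3,0,2,2,0] -> counters[12]=2

Answer: 2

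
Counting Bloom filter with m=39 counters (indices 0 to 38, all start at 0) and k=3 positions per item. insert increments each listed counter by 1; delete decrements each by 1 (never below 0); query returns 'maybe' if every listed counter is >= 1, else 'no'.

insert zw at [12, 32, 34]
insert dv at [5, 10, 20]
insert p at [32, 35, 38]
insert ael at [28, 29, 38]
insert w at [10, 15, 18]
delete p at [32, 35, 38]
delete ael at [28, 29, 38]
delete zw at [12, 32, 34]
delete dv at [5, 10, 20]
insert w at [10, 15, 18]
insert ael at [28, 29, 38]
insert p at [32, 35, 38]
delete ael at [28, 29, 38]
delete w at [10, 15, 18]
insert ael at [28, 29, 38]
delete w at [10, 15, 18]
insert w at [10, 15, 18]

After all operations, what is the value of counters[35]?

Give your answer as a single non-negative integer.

Step 1: insert zw at [12, 32, 34] -> counters=[0,0,0,0,0,0,0,0,0,0,0,0,1,0,0,0,0,0,0,0,0,0,0,0,0,0,0,0,0,0,0,0,1,0,1,0,0,0,0]
Step 2: insert dv at [5, 10, 20] -> counters=[0,0,0,0,0,1,0,0,0,0,1,0,1,0,0,0,0,0,0,0,1,0,0,0,0,0,0,0,0,0,0,0,1,0,1,0,0,0,0]
Step 3: insert p at [32, 35, 38] -> counters=[0,0,0,0,0,1,0,0,0,0,1,0,1,0,0,0,0,0,0,0,1,0,0,0,0,0,0,0,0,0,0,0,2,0,1,1,0,0,1]
Step 4: insert ael at [28, 29, 38] -> counters=[0,0,0,0,0,1,0,0,0,0,1,0,1,0,0,0,0,0,0,0,1,0,0,0,0,0,0,0,1,1,0,0,2,0,1,1,0,0,2]
Step 5: insert w at [10, 15, 18] -> counters=[0,0,0,0,0,1,0,0,0,0,2,0,1,0,0,1,0,0,1,0,1,0,0,0,0,0,0,0,1,1,0,0,2,0,1,1,0,0,2]
Step 6: delete p at [32, 35, 38] -> counters=[0,0,0,0,0,1,0,0,0,0,2,0,1,0,0,1,0,0,1,0,1,0,0,0,0,0,0,0,1,1,0,0,1,0,1,0,0,0,1]
Step 7: delete ael at [28, 29, 38] -> counters=[0,0,0,0,0,1,0,0,0,0,2,0,1,0,0,1,0,0,1,0,1,0,0,0,0,0,0,0,0,0,0,0,1,0,1,0,0,0,0]
Step 8: delete zw at [12, 32, 34] -> counters=[0,0,0,0,0,1,0,0,0,0,2,0,0,0,0,1,0,0,1,0,1,0,0,0,0,0,0,0,0,0,0,0,0,0,0,0,0,0,0]
Step 9: delete dv at [5, 10, 20] -> counters=[0,0,0,0,0,0,0,0,0,0,1,0,0,0,0,1,0,0,1,0,0,0,0,0,0,0,0,0,0,0,0,0,0,0,0,0,0,0,0]
Step 10: insert w at [10, 15, 18] -> counters=[0,0,0,0,0,0,0,0,0,0,2,0,0,0,0,2,0,0,2,0,0,0,0,0,0,0,0,0,0,0,0,0,0,0,0,0,0,0,0]
Step 11: insert ael at [28, 29, 38] -> counters=[0,0,0,0,0,0,0,0,0,0,2,0,0,0,0,2,0,0,2,0,0,0,0,0,0,0,0,0,1,1,0,0,0,0,0,0,0,0,1]
Step 12: insert p at [32, 35, 38] -> counters=[0,0,0,0,0,0,0,0,0,0,2,0,0,0,0,2,0,0,2,0,0,0,0,0,0,0,0,0,1,1,0,0,1,0,0,1,0,0,2]
Step 13: delete ael at [28, 29, 38] -> counters=[0,0,0,0,0,0,0,0,0,0,2,0,0,0,0,2,0,0,2,0,0,0,0,0,0,0,0,0,0,0,0,0,1,0,0,1,0,0,1]
Step 14: delete w at [10, 15, 18] -> counters=[0,0,0,0,0,0,0,0,0,0,1,0,0,0,0,1,0,0,1,0,0,0,0,0,0,0,0,0,0,0,0,0,1,0,0,1,0,0,1]
Step 15: insert ael at [28, 29, 38] -> counters=[0,0,0,0,0,0,0,0,0,0,1,0,0,0,0,1,0,0,1,0,0,0,0,0,0,0,0,0,1,1,0,0,1,0,0,1,0,0,2]
Step 16: delete w at [10, 15, 18] -> counters=[0,0,0,0,0,0,0,0,0,0,0,0,0,0,0,0,0,0,0,0,0,0,0,0,0,0,0,0,1,1,0,0,1,0,0,1,0,0,2]
Step 17: insert w at [10, 15, 18] -> counters=[0,0,0,0,0,0,0,0,0,0,1,0,0,0,0,1,0,0,1,0,0,0,0,0,0,0,0,0,1,1,0,0,1,0,0,1,0,0,2]
Final counters=[0,0,0,0,0,0,0,0,0,0,1,0,0,0,0,1,0,0,1,0,0,0,0,0,0,0,0,0,1,1,0,0,1,0,0,1,0,0,2] -> counters[35]=1

Answer: 1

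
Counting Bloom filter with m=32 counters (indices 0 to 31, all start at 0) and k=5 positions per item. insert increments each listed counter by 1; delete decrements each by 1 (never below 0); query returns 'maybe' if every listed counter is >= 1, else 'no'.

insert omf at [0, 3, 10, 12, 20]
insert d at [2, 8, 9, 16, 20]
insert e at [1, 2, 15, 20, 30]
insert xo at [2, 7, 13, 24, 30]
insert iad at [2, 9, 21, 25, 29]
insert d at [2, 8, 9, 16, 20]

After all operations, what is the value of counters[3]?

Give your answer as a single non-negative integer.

Step 1: insert omf at [0, 3, 10, 12, 20] -> counters=[1,0,0,1,0,0,0,0,0,0,1,0,1,0,0,0,0,0,0,0,1,0,0,0,0,0,0,0,0,0,0,0]
Step 2: insert d at [2, 8, 9, 16, 20] -> counters=[1,0,1,1,0,0,0,0,1,1,1,0,1,0,0,0,1,0,0,0,2,0,0,0,0,0,0,0,0,0,0,0]
Step 3: insert e at [1, 2, 15, 20, 30] -> counters=[1,1,2,1,0,0,0,0,1,1,1,0,1,0,0,1,1,0,0,0,3,0,0,0,0,0,0,0,0,0,1,0]
Step 4: insert xo at [2, 7, 13, 24, 30] -> counters=[1,1,3,1,0,0,0,1,1,1,1,0,1,1,0,1,1,0,0,0,3,0,0,0,1,0,0,0,0,0,2,0]
Step 5: insert iad at [2, 9, 21, 25, 29] -> counters=[1,1,4,1,0,0,0,1,1,2,1,0,1,1,0,1,1,0,0,0,3,1,0,0,1,1,0,0,0,1,2,0]
Step 6: insert d at [2, 8, 9, 16, 20] -> counters=[1,1,5,1,0,0,0,1,2,3,1,0,1,1,0,1,2,0,0,0,4,1,0,0,1,1,0,0,0,1,2,0]
Final counters=[1,1,5,1,0,0,0,1,2,3,1,0,1,1,0,1,2,0,0,0,4,1,0,0,1,1,0,0,0,1,2,0] -> counters[3]=1

Answer: 1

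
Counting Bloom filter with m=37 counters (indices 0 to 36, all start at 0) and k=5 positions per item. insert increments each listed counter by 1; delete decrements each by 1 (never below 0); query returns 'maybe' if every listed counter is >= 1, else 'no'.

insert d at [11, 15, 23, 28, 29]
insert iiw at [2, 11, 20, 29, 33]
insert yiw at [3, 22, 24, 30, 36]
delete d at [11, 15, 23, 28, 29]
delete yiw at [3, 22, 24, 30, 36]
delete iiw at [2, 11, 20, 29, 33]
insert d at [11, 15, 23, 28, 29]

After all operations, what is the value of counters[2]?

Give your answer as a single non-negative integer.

Answer: 0

Derivation:
Step 1: insert d at [11, 15, 23, 28, 29] -> counters=[0,0,0,0,0,0,0,0,0,0,0,1,0,0,0,1,0,0,0,0,0,0,0,1,0,0,0,0,1,1,0,0,0,0,0,0,0]
Step 2: insert iiw at [2, 11, 20, 29, 33] -> counters=[0,0,1,0,0,0,0,0,0,0,0,2,0,0,0,1,0,0,0,0,1,0,0,1,0,0,0,0,1,2,0,0,0,1,0,0,0]
Step 3: insert yiw at [3, 22, 24, 30, 36] -> counters=[0,0,1,1,0,0,0,0,0,0,0,2,0,0,0,1,0,0,0,0,1,0,1,1,1,0,0,0,1,2,1,0,0,1,0,0,1]
Step 4: delete d at [11, 15, 23, 28, 29] -> counters=[0,0,1,1,0,0,0,0,0,0,0,1,0,0,0,0,0,0,0,0,1,0,1,0,1,0,0,0,0,1,1,0,0,1,0,0,1]
Step 5: delete yiw at [3, 22, 24, 30, 36] -> counters=[0,0,1,0,0,0,0,0,0,0,0,1,0,0,0,0,0,0,0,0,1,0,0,0,0,0,0,0,0,1,0,0,0,1,0,0,0]
Step 6: delete iiw at [2, 11, 20, 29, 33] -> counters=[0,0,0,0,0,0,0,0,0,0,0,0,0,0,0,0,0,0,0,0,0,0,0,0,0,0,0,0,0,0,0,0,0,0,0,0,0]
Step 7: insert d at [11, 15, 23, 28, 29] -> counters=[0,0,0,0,0,0,0,0,0,0,0,1,0,0,0,1,0,0,0,0,0,0,0,1,0,0,0,0,1,1,0,0,0,0,0,0,0]
Final counters=[0,0,0,0,0,0,0,0,0,0,0,1,0,0,0,1,0,0,0,0,0,0,0,1,0,0,0,0,1,1,0,0,0,0,0,0,0] -> counters[2]=0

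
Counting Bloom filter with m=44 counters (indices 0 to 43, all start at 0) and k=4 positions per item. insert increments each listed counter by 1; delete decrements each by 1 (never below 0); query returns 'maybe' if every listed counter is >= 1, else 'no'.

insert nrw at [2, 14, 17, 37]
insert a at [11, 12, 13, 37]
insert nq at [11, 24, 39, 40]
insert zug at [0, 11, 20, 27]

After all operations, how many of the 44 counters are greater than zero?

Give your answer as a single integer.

Step 1: insert nrw at [2, 14, 17, 37] -> counters=[0,0,1,0,0,0,0,0,0,0,0,0,0,0,1,0,0,1,0,0,0,0,0,0,0,0,0,0,0,0,0,0,0,0,0,0,0,1,0,0,0,0,0,0]
Step 2: insert a at [11, 12, 13, 37] -> counters=[0,0,1,0,0,0,0,0,0,0,0,1,1,1,1,0,0,1,0,0,0,0,0,0,0,0,0,0,0,0,0,0,0,0,0,0,0,2,0,0,0,0,0,0]
Step 3: insert nq at [11, 24, 39, 40] -> counters=[0,0,1,0,0,0,0,0,0,0,0,2,1,1,1,0,0,1,0,0,0,0,0,0,1,0,0,0,0,0,0,0,0,0,0,0,0,2,0,1,1,0,0,0]
Step 4: insert zug at [0, 11, 20, 27] -> counters=[1,0,1,0,0,0,0,0,0,0,0,3,1,1,1,0,0,1,0,0,1,0,0,0,1,0,0,1,0,0,0,0,0,0,0,0,0,2,0,1,1,0,0,0]
Final counters=[1,0,1,0,0,0,0,0,0,0,0,3,1,1,1,0,0,1,0,0,1,0,0,0,1,0,0,1,0,0,0,0,0,0,0,0,0,2,0,1,1,0,0,0] -> 13 nonzero

Answer: 13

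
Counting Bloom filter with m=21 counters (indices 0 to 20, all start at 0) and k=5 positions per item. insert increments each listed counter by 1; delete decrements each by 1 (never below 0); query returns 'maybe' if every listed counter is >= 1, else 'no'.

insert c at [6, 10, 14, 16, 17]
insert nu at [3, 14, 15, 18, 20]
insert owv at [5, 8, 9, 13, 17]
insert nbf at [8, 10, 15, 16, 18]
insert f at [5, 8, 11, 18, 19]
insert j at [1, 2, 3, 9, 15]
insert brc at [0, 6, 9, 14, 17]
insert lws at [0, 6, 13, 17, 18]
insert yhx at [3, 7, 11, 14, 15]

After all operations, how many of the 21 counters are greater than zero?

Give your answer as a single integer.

Step 1: insert c at [6, 10, 14, 16, 17] -> counters=[0,0,0,0,0,0,1,0,0,0,1,0,0,0,1,0,1,1,0,0,0]
Step 2: insert nu at [3, 14, 15, 18, 20] -> counters=[0,0,0,1,0,0,1,0,0,0,1,0,0,0,2,1,1,1,1,0,1]
Step 3: insert owv at [5, 8, 9, 13, 17] -> counters=[0,0,0,1,0,1,1,0,1,1,1,0,0,1,2,1,1,2,1,0,1]
Step 4: insert nbf at [8, 10, 15, 16, 18] -> counters=[0,0,0,1,0,1,1,0,2,1,2,0,0,1,2,2,2,2,2,0,1]
Step 5: insert f at [5, 8, 11, 18, 19] -> counters=[0,0,0,1,0,2,1,0,3,1,2,1,0,1,2,2,2,2,3,1,1]
Step 6: insert j at [1, 2, 3, 9, 15] -> counters=[0,1,1,2,0,2,1,0,3,2,2,1,0,1,2,3,2,2,3,1,1]
Step 7: insert brc at [0, 6, 9, 14, 17] -> counters=[1,1,1,2,0,2,2,0,3,3,2,1,0,1,3,3,2,3,3,1,1]
Step 8: insert lws at [0, 6, 13, 17, 18] -> counters=[2,1,1,2,0,2,3,0,3,3,2,1,0,2,3,3,2,4,4,1,1]
Step 9: insert yhx at [3, 7, 11, 14, 15] -> counters=[2,1,1,3,0,2,3,1,3,3,2,2,0,2,4,4,2,4,4,1,1]
Final counters=[2,1,1,3,0,2,3,1,3,3,2,2,0,2,4,4,2,4,4,1,1] -> 19 nonzero

Answer: 19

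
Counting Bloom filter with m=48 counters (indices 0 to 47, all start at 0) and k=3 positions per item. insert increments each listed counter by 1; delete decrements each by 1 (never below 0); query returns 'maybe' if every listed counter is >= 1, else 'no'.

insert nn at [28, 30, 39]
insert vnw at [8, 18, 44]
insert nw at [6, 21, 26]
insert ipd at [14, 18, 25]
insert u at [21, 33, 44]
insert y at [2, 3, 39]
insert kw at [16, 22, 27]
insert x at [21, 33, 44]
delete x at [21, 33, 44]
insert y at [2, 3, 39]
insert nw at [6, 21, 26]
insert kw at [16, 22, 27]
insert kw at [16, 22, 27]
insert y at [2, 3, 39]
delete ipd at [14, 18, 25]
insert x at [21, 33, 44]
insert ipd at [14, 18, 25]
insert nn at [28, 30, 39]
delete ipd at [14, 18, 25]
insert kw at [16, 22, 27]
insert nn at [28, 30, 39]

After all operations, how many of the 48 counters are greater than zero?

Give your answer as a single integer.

Step 1: insert nn at [28, 30, 39] -> counters=[0,0,0,0,0,0,0,0,0,0,0,0,0,0,0,0,0,0,0,0,0,0,0,0,0,0,0,0,1,0,1,0,0,0,0,0,0,0,0,1,0,0,0,0,0,0,0,0]
Step 2: insert vnw at [8, 18, 44] -> counters=[0,0,0,0,0,0,0,0,1,0,0,0,0,0,0,0,0,0,1,0,0,0,0,0,0,0,0,0,1,0,1,0,0,0,0,0,0,0,0,1,0,0,0,0,1,0,0,0]
Step 3: insert nw at [6, 21, 26] -> counters=[0,0,0,0,0,0,1,0,1,0,0,0,0,0,0,0,0,0,1,0,0,1,0,0,0,0,1,0,1,0,1,0,0,0,0,0,0,0,0,1,0,0,0,0,1,0,0,0]
Step 4: insert ipd at [14, 18, 25] -> counters=[0,0,0,0,0,0,1,0,1,0,0,0,0,0,1,0,0,0,2,0,0,1,0,0,0,1,1,0,1,0,1,0,0,0,0,0,0,0,0,1,0,0,0,0,1,0,0,0]
Step 5: insert u at [21, 33, 44] -> counters=[0,0,0,0,0,0,1,0,1,0,0,0,0,0,1,0,0,0,2,0,0,2,0,0,0,1,1,0,1,0,1,0,0,1,0,0,0,0,0,1,0,0,0,0,2,0,0,0]
Step 6: insert y at [2, 3, 39] -> counters=[0,0,1,1,0,0,1,0,1,0,0,0,0,0,1,0,0,0,2,0,0,2,0,0,0,1,1,0,1,0,1,0,0,1,0,0,0,0,0,2,0,0,0,0,2,0,0,0]
Step 7: insert kw at [16, 22, 27] -> counters=[0,0,1,1,0,0,1,0,1,0,0,0,0,0,1,0,1,0,2,0,0,2,1,0,0,1,1,1,1,0,1,0,0,1,0,0,0,0,0,2,0,0,0,0,2,0,0,0]
Step 8: insert x at [21, 33, 44] -> counters=[0,0,1,1,0,0,1,0,1,0,0,0,0,0,1,0,1,0,2,0,0,3,1,0,0,1,1,1,1,0,1,0,0,2,0,0,0,0,0,2,0,0,0,0,3,0,0,0]
Step 9: delete x at [21, 33, 44] -> counters=[0,0,1,1,0,0,1,0,1,0,0,0,0,0,1,0,1,0,2,0,0,2,1,0,0,1,1,1,1,0,1,0,0,1,0,0,0,0,0,2,0,0,0,0,2,0,0,0]
Step 10: insert y at [2, 3, 39] -> counters=[0,0,2,2,0,0,1,0,1,0,0,0,0,0,1,0,1,0,2,0,0,2,1,0,0,1,1,1,1,0,1,0,0,1,0,0,0,0,0,3,0,0,0,0,2,0,0,0]
Step 11: insert nw at [6, 21, 26] -> counters=[0,0,2,2,0,0,2,0,1,0,0,0,0,0,1,0,1,0,2,0,0,3,1,0,0,1,2,1,1,0,1,0,0,1,0,0,0,0,0,3,0,0,0,0,2,0,0,0]
Step 12: insert kw at [16, 22, 27] -> counters=[0,0,2,2,0,0,2,0,1,0,0,0,0,0,1,0,2,0,2,0,0,3,2,0,0,1,2,2,1,0,1,0,0,1,0,0,0,0,0,3,0,0,0,0,2,0,0,0]
Step 13: insert kw at [16, 22, 27] -> counters=[0,0,2,2,0,0,2,0,1,0,0,0,0,0,1,0,3,0,2,0,0,3,3,0,0,1,2,3,1,0,1,0,0,1,0,0,0,0,0,3,0,0,0,0,2,0,0,0]
Step 14: insert y at [2, 3, 39] -> counters=[0,0,3,3,0,0,2,0,1,0,0,0,0,0,1,0,3,0,2,0,0,3,3,0,0,1,2,3,1,0,1,0,0,1,0,0,0,0,0,4,0,0,0,0,2,0,0,0]
Step 15: delete ipd at [14, 18, 25] -> counters=[0,0,3,3,0,0,2,0,1,0,0,0,0,0,0,0,3,0,1,0,0,3,3,0,0,0,2,3,1,0,1,0,0,1,0,0,0,0,0,4,0,0,0,0,2,0,0,0]
Step 16: insert x at [21, 33, 44] -> counters=[0,0,3,3,0,0,2,0,1,0,0,0,0,0,0,0,3,0,1,0,0,4,3,0,0,0,2,3,1,0,1,0,0,2,0,0,0,0,0,4,0,0,0,0,3,0,0,0]
Step 17: insert ipd at [14, 18, 25] -> counters=[0,0,3,3,0,0,2,0,1,0,0,0,0,0,1,0,3,0,2,0,0,4,3,0,0,1,2,3,1,0,1,0,0,2,0,0,0,0,0,4,0,0,0,0,3,0,0,0]
Step 18: insert nn at [28, 30, 39] -> counters=[0,0,3,3,0,0,2,0,1,0,0,0,0,0,1,0,3,0,2,0,0,4,3,0,0,1,2,3,2,0,2,0,0,2,0,0,0,0,0,5,0,0,0,0,3,0,0,0]
Step 19: delete ipd at [14, 18, 25] -> counters=[0,0,3,3,0,0,2,0,1,0,0,0,0,0,0,0,3,0,1,0,0,4,3,0,0,0,2,3,2,0,2,0,0,2,0,0,0,0,0,5,0,0,0,0,3,0,0,0]
Step 20: insert kw at [16, 22, 27] -> counters=[0,0,3,3,0,0,2,0,1,0,0,0,0,0,0,0,4,0,1,0,0,4,4,0,0,0,2,4,2,0,2,0,0,2,0,0,0,0,0,5,0,0,0,0,3,0,0,0]
Step 21: insert nn at [28, 30, 39] -> counters=[0,0,3,3,0,0,2,0,1,0,0,0,0,0,0,0,4,0,1,0,0,4,4,0,0,0,2,4,3,0,3,0,0,2,0,0,0,0,0,6,0,0,0,0,3,0,0,0]
Final counters=[0,0,3,3,0,0,2,0,1,0,0,0,0,0,0,0,4,0,1,0,0,4,4,0,0,0,2,4,3,0,3,0,0,2,0,0,0,0,0,6,0,0,0,0,3,0,0,0] -> 15 nonzero

Answer: 15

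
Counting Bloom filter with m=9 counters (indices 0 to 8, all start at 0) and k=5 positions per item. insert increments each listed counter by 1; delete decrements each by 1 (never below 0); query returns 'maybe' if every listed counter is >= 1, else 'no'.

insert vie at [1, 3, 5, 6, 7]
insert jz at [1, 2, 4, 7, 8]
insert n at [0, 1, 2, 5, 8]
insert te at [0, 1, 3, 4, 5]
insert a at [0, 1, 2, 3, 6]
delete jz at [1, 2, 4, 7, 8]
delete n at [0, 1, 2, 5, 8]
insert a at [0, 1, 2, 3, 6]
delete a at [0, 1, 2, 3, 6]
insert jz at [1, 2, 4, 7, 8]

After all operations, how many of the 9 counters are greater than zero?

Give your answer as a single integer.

Step 1: insert vie at [1, 3, 5, 6, 7] -> counters=[0,1,0,1,0,1,1,1,0]
Step 2: insert jz at [1, 2, 4, 7, 8] -> counters=[0,2,1,1,1,1,1,2,1]
Step 3: insert n at [0, 1, 2, 5, 8] -> counters=[1,3,2,1,1,2,1,2,2]
Step 4: insert te at [0, 1, 3, 4, 5] -> counters=[2,4,2,2,2,3,1,2,2]
Step 5: insert a at [0, 1, 2, 3, 6] -> counters=[3,5,3,3,2,3,2,2,2]
Step 6: delete jz at [1, 2, 4, 7, 8] -> counters=[3,4,2,3,1,3,2,1,1]
Step 7: delete n at [0, 1, 2, 5, 8] -> counters=[2,3,1,3,1,2,2,1,0]
Step 8: insert a at [0, 1, 2, 3, 6] -> counters=[3,4,2,4,1,2,3,1,0]
Step 9: delete a at [0, 1, 2, 3, 6] -> counters=[2,3,1,3,1,2,2,1,0]
Step 10: insert jz at [1, 2, 4, 7, 8] -> counters=[2,4,2,3,2,2,2,2,1]
Final counters=[2,4,2,3,2,2,2,2,1] -> 9 nonzero

Answer: 9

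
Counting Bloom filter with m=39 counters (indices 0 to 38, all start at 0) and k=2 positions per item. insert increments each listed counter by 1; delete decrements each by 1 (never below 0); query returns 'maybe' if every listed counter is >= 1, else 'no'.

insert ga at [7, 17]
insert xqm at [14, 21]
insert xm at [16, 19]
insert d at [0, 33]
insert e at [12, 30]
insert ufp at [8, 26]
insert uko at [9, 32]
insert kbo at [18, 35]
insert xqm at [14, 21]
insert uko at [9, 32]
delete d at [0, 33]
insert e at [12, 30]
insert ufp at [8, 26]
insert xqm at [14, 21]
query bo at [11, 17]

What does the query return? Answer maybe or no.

Step 1: insert ga at [7, 17] -> counters=[0,0,0,0,0,0,0,1,0,0,0,0,0,0,0,0,0,1,0,0,0,0,0,0,0,0,0,0,0,0,0,0,0,0,0,0,0,0,0]
Step 2: insert xqm at [14, 21] -> counters=[0,0,0,0,0,0,0,1,0,0,0,0,0,0,1,0,0,1,0,0,0,1,0,0,0,0,0,0,0,0,0,0,0,0,0,0,0,0,0]
Step 3: insert xm at [16, 19] -> counters=[0,0,0,0,0,0,0,1,0,0,0,0,0,0,1,0,1,1,0,1,0,1,0,0,0,0,0,0,0,0,0,0,0,0,0,0,0,0,0]
Step 4: insert d at [0, 33] -> counters=[1,0,0,0,0,0,0,1,0,0,0,0,0,0,1,0,1,1,0,1,0,1,0,0,0,0,0,0,0,0,0,0,0,1,0,0,0,0,0]
Step 5: insert e at [12, 30] -> counters=[1,0,0,0,0,0,0,1,0,0,0,0,1,0,1,0,1,1,0,1,0,1,0,0,0,0,0,0,0,0,1,0,0,1,0,0,0,0,0]
Step 6: insert ufp at [8, 26] -> counters=[1,0,0,0,0,0,0,1,1,0,0,0,1,0,1,0,1,1,0,1,0,1,0,0,0,0,1,0,0,0,1,0,0,1,0,0,0,0,0]
Step 7: insert uko at [9, 32] -> counters=[1,0,0,0,0,0,0,1,1,1,0,0,1,0,1,0,1,1,0,1,0,1,0,0,0,0,1,0,0,0,1,0,1,1,0,0,0,0,0]
Step 8: insert kbo at [18, 35] -> counters=[1,0,0,0,0,0,0,1,1,1,0,0,1,0,1,0,1,1,1,1,0,1,0,0,0,0,1,0,0,0,1,0,1,1,0,1,0,0,0]
Step 9: insert xqm at [14, 21] -> counters=[1,0,0,0,0,0,0,1,1,1,0,0,1,0,2,0,1,1,1,1,0,2,0,0,0,0,1,0,0,0,1,0,1,1,0,1,0,0,0]
Step 10: insert uko at [9, 32] -> counters=[1,0,0,0,0,0,0,1,1,2,0,0,1,0,2,0,1,1,1,1,0,2,0,0,0,0,1,0,0,0,1,0,2,1,0,1,0,0,0]
Step 11: delete d at [0, 33] -> counters=[0,0,0,0,0,0,0,1,1,2,0,0,1,0,2,0,1,1,1,1,0,2,0,0,0,0,1,0,0,0,1,0,2,0,0,1,0,0,0]
Step 12: insert e at [12, 30] -> counters=[0,0,0,0,0,0,0,1,1,2,0,0,2,0,2,0,1,1,1,1,0,2,0,0,0,0,1,0,0,0,2,0,2,0,0,1,0,0,0]
Step 13: insert ufp at [8, 26] -> counters=[0,0,0,0,0,0,0,1,2,2,0,0,2,0,2,0,1,1,1,1,0,2,0,0,0,0,2,0,0,0,2,0,2,0,0,1,0,0,0]
Step 14: insert xqm at [14, 21] -> counters=[0,0,0,0,0,0,0,1,2,2,0,0,2,0,3,0,1,1,1,1,0,3,0,0,0,0,2,0,0,0,2,0,2,0,0,1,0,0,0]
Query bo: check counters[11]=0 counters[17]=1 -> no

Answer: no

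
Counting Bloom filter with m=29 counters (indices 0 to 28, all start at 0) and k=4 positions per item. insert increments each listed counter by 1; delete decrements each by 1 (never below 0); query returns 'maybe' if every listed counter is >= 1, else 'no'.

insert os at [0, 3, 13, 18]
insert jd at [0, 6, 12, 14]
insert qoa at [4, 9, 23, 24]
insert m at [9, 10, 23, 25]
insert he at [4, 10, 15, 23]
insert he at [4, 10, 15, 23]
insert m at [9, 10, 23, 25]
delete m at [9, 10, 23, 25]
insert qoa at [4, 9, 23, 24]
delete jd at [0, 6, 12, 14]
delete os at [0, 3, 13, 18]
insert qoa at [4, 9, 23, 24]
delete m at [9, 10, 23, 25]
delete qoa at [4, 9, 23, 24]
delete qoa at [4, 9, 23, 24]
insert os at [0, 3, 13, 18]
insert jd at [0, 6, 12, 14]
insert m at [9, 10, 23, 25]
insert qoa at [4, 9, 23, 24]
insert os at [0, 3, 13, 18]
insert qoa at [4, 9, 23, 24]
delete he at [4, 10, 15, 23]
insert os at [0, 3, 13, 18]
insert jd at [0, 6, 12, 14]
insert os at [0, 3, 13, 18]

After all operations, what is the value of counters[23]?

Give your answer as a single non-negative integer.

Step 1: insert os at [0, 3, 13, 18] -> counters=[1,0,0,1,0,0,0,0,0,0,0,0,0,1,0,0,0,0,1,0,0,0,0,0,0,0,0,0,0]
Step 2: insert jd at [0, 6, 12, 14] -> counters=[2,0,0,1,0,0,1,0,0,0,0,0,1,1,1,0,0,0,1,0,0,0,0,0,0,0,0,0,0]
Step 3: insert qoa at [4, 9, 23, 24] -> counters=[2,0,0,1,1,0,1,0,0,1,0,0,1,1,1,0,0,0,1,0,0,0,0,1,1,0,0,0,0]
Step 4: insert m at [9, 10, 23, 25] -> counters=[2,0,0,1,1,0,1,0,0,2,1,0,1,1,1,0,0,0,1,0,0,0,0,2,1,1,0,0,0]
Step 5: insert he at [4, 10, 15, 23] -> counters=[2,0,0,1,2,0,1,0,0,2,2,0,1,1,1,1,0,0,1,0,0,0,0,3,1,1,0,0,0]
Step 6: insert he at [4, 10, 15, 23] -> counters=[2,0,0,1,3,0,1,0,0,2,3,0,1,1,1,2,0,0,1,0,0,0,0,4,1,1,0,0,0]
Step 7: insert m at [9, 10, 23, 25] -> counters=[2,0,0,1,3,0,1,0,0,3,4,0,1,1,1,2,0,0,1,0,0,0,0,5,1,2,0,0,0]
Step 8: delete m at [9, 10, 23, 25] -> counters=[2,0,0,1,3,0,1,0,0,2,3,0,1,1,1,2,0,0,1,0,0,0,0,4,1,1,0,0,0]
Step 9: insert qoa at [4, 9, 23, 24] -> counters=[2,0,0,1,4,0,1,0,0,3,3,0,1,1,1,2,0,0,1,0,0,0,0,5,2,1,0,0,0]
Step 10: delete jd at [0, 6, 12, 14] -> counters=[1,0,0,1,4,0,0,0,0,3,3,0,0,1,0,2,0,0,1,0,0,0,0,5,2,1,0,0,0]
Step 11: delete os at [0, 3, 13, 18] -> counters=[0,0,0,0,4,0,0,0,0,3,3,0,0,0,0,2,0,0,0,0,0,0,0,5,2,1,0,0,0]
Step 12: insert qoa at [4, 9, 23, 24] -> counters=[0,0,0,0,5,0,0,0,0,4,3,0,0,0,0,2,0,0,0,0,0,0,0,6,3,1,0,0,0]
Step 13: delete m at [9, 10, 23, 25] -> counters=[0,0,0,0,5,0,0,0,0,3,2,0,0,0,0,2,0,0,0,0,0,0,0,5,3,0,0,0,0]
Step 14: delete qoa at [4, 9, 23, 24] -> counters=[0,0,0,0,4,0,0,0,0,2,2,0,0,0,0,2,0,0,0,0,0,0,0,4,2,0,0,0,0]
Step 15: delete qoa at [4, 9, 23, 24] -> counters=[0,0,0,0,3,0,0,0,0,1,2,0,0,0,0,2,0,0,0,0,0,0,0,3,1,0,0,0,0]
Step 16: insert os at [0, 3, 13, 18] -> counters=[1,0,0,1,3,0,0,0,0,1,2,0,0,1,0,2,0,0,1,0,0,0,0,3,1,0,0,0,0]
Step 17: insert jd at [0, 6, 12, 14] -> counters=[2,0,0,1,3,0,1,0,0,1,2,0,1,1,1,2,0,0,1,0,0,0,0,3,1,0,0,0,0]
Step 18: insert m at [9, 10, 23, 25] -> counters=[2,0,0,1,3,0,1,0,0,2,3,0,1,1,1,2,0,0,1,0,0,0,0,4,1,1,0,0,0]
Step 19: insert qoa at [4, 9, 23, 24] -> counters=[2,0,0,1,4,0,1,0,0,3,3,0,1,1,1,2,0,0,1,0,0,0,0,5,2,1,0,0,0]
Step 20: insert os at [0, 3, 13, 18] -> counters=[3,0,0,2,4,0,1,0,0,3,3,0,1,2,1,2,0,0,2,0,0,0,0,5,2,1,0,0,0]
Step 21: insert qoa at [4, 9, 23, 24] -> counters=[3,0,0,2,5,0,1,0,0,4,3,0,1,2,1,2,0,0,2,0,0,0,0,6,3,1,0,0,0]
Step 22: delete he at [4, 10, 15, 23] -> counters=[3,0,0,2,4,0,1,0,0,4,2,0,1,2,1,1,0,0,2,0,0,0,0,5,3,1,0,0,0]
Step 23: insert os at [0, 3, 13, 18] -> counters=[4,0,0,3,4,0,1,0,0,4,2,0,1,3,1,1,0,0,3,0,0,0,0,5,3,1,0,0,0]
Step 24: insert jd at [0, 6, 12, 14] -> counters=[5,0,0,3,4,0,2,0,0,4,2,0,2,3,2,1,0,0,3,0,0,0,0,5,3,1,0,0,0]
Step 25: insert os at [0, 3, 13, 18] -> counters=[6,0,0,4,4,0,2,0,0,4,2,0,2,4,2,1,0,0,4,0,0,0,0,5,3,1,0,0,0]
Final counters=[6,0,0,4,4,0,2,0,0,4,2,0,2,4,2,1,0,0,4,0,0,0,0,5,3,1,0,0,0] -> counters[23]=5

Answer: 5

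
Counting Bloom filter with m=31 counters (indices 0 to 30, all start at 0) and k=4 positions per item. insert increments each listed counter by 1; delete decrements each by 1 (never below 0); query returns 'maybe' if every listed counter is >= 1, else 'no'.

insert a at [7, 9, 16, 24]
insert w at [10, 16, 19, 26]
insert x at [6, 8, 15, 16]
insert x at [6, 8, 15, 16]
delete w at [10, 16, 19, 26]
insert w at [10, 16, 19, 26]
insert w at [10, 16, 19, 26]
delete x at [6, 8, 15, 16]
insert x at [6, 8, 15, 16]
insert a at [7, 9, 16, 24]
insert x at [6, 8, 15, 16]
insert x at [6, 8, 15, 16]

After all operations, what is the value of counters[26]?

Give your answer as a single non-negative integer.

Step 1: insert a at [7, 9, 16, 24] -> counters=[0,0,0,0,0,0,0,1,0,1,0,0,0,0,0,0,1,0,0,0,0,0,0,0,1,0,0,0,0,0,0]
Step 2: insert w at [10, 16, 19, 26] -> counters=[0,0,0,0,0,0,0,1,0,1,1,0,0,0,0,0,2,0,0,1,0,0,0,0,1,0,1,0,0,0,0]
Step 3: insert x at [6, 8, 15, 16] -> counters=[0,0,0,0,0,0,1,1,1,1,1,0,0,0,0,1,3,0,0,1,0,0,0,0,1,0,1,0,0,0,0]
Step 4: insert x at [6, 8, 15, 16] -> counters=[0,0,0,0,0,0,2,1,2,1,1,0,0,0,0,2,4,0,0,1,0,0,0,0,1,0,1,0,0,0,0]
Step 5: delete w at [10, 16, 19, 26] -> counters=[0,0,0,0,0,0,2,1,2,1,0,0,0,0,0,2,3,0,0,0,0,0,0,0,1,0,0,0,0,0,0]
Step 6: insert w at [10, 16, 19, 26] -> counters=[0,0,0,0,0,0,2,1,2,1,1,0,0,0,0,2,4,0,0,1,0,0,0,0,1,0,1,0,0,0,0]
Step 7: insert w at [10, 16, 19, 26] -> counters=[0,0,0,0,0,0,2,1,2,1,2,0,0,0,0,2,5,0,0,2,0,0,0,0,1,0,2,0,0,0,0]
Step 8: delete x at [6, 8, 15, 16] -> counters=[0,0,0,0,0,0,1,1,1,1,2,0,0,0,0,1,4,0,0,2,0,0,0,0,1,0,2,0,0,0,0]
Step 9: insert x at [6, 8, 15, 16] -> counters=[0,0,0,0,0,0,2,1,2,1,2,0,0,0,0,2,5,0,0,2,0,0,0,0,1,0,2,0,0,0,0]
Step 10: insert a at [7, 9, 16, 24] -> counters=[0,0,0,0,0,0,2,2,2,2,2,0,0,0,0,2,6,0,0,2,0,0,0,0,2,0,2,0,0,0,0]
Step 11: insert x at [6, 8, 15, 16] -> counters=[0,0,0,0,0,0,3,2,3,2,2,0,0,0,0,3,7,0,0,2,0,0,0,0,2,0,2,0,0,0,0]
Step 12: insert x at [6, 8, 15, 16] -> counters=[0,0,0,0,0,0,4,2,4,2,2,0,0,0,0,4,8,0,0,2,0,0,0,0,2,0,2,0,0,0,0]
Final counters=[0,0,0,0,0,0,4,2,4,2,2,0,0,0,0,4,8,0,0,2,0,0,0,0,2,0,2,0,0,0,0] -> counters[26]=2

Answer: 2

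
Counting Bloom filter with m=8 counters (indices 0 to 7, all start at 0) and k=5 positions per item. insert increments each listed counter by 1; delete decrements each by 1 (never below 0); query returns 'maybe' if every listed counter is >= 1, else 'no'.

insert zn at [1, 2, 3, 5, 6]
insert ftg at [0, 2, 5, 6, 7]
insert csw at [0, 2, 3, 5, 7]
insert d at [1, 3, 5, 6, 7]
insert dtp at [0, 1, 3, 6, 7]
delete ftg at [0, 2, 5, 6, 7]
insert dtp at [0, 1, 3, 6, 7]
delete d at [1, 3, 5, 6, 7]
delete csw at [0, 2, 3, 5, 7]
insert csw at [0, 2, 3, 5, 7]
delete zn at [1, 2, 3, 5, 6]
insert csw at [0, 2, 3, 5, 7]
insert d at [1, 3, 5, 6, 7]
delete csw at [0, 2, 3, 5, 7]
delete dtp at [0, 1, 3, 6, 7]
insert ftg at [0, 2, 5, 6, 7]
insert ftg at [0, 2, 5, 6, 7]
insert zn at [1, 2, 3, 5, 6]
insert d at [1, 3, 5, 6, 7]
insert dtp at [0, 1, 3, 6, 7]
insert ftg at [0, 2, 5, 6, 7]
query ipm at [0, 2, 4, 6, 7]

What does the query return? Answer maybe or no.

Answer: no

Derivation:
Step 1: insert zn at [1, 2, 3, 5, 6] -> counters=[0,1,1,1,0,1,1,0]
Step 2: insert ftg at [0, 2, 5, 6, 7] -> counters=[1,1,2,1,0,2,2,1]
Step 3: insert csw at [0, 2, 3, 5, 7] -> counters=[2,1,3,2,0,3,2,2]
Step 4: insert d at [1, 3, 5, 6, 7] -> counters=[2,2,3,3,0,4,3,3]
Step 5: insert dtp at [0, 1, 3, 6, 7] -> counters=[3,3,3,4,0,4,4,4]
Step 6: delete ftg at [0, 2, 5, 6, 7] -> counters=[2,3,2,4,0,3,3,3]
Step 7: insert dtp at [0, 1, 3, 6, 7] -> counters=[3,4,2,5,0,3,4,4]
Step 8: delete d at [1, 3, 5, 6, 7] -> counters=[3,3,2,4,0,2,3,3]
Step 9: delete csw at [0, 2, 3, 5, 7] -> counters=[2,3,1,3,0,1,3,2]
Step 10: insert csw at [0, 2, 3, 5, 7] -> counters=[3,3,2,4,0,2,3,3]
Step 11: delete zn at [1, 2, 3, 5, 6] -> counters=[3,2,1,3,0,1,2,3]
Step 12: insert csw at [0, 2, 3, 5, 7] -> counters=[4,2,2,4,0,2,2,4]
Step 13: insert d at [1, 3, 5, 6, 7] -> counters=[4,3,2,5,0,3,3,5]
Step 14: delete csw at [0, 2, 3, 5, 7] -> counters=[3,3,1,4,0,2,3,4]
Step 15: delete dtp at [0, 1, 3, 6, 7] -> counters=[2,2,1,3,0,2,2,3]
Step 16: insert ftg at [0, 2, 5, 6, 7] -> counters=[3,2,2,3,0,3,3,4]
Step 17: insert ftg at [0, 2, 5, 6, 7] -> counters=[4,2,3,3,0,4,4,5]
Step 18: insert zn at [1, 2, 3, 5, 6] -> counters=[4,3,4,4,0,5,5,5]
Step 19: insert d at [1, 3, 5, 6, 7] -> counters=[4,4,4,5,0,6,6,6]
Step 20: insert dtp at [0, 1, 3, 6, 7] -> counters=[5,5,4,6,0,6,7,7]
Step 21: insert ftg at [0, 2, 5, 6, 7] -> counters=[6,5,5,6,0,7,8,8]
Query ipm: check counters[0]=6 counters[2]=5 counters[4]=0 counters[6]=8 counters[7]=8 -> no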